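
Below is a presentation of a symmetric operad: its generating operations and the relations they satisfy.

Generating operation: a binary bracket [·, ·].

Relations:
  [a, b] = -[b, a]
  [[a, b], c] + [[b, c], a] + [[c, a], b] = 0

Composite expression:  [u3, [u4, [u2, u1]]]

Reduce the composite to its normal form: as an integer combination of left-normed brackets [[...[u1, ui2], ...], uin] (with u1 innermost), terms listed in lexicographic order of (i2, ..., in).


In the tensor algebra, words opening u1 carry the u1-anchored form.
Composite bracket: [u3, [u4, [u2, u1]]]
Under [a, b] = ab - ba we get 8 signed associative words (2^3 = 8).
The u1-initial words carry the normal form:
  from u1u2u4u3, sign -1: term -[[[u1, u2], u4], u3]

-[[[u1, u2], u4], u3]


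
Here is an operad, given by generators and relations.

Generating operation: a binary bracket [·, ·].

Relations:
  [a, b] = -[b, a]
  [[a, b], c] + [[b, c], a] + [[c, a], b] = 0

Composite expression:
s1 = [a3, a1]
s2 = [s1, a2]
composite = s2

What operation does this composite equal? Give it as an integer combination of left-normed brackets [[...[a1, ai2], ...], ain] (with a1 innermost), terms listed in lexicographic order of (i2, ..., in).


Antisymmetry and Jacobi reduce to a1-anchored left-normed brackets.
Composite bracket: [[a3, a1], a2]
Full expansion: 4 signed words from ab - ba (2^2 = 4).
Coefficients come from the a1-initial words:
  word a1a3a2 has sign -1, contributing -[[a1, a3], a2]

-[[a1, a3], a2]


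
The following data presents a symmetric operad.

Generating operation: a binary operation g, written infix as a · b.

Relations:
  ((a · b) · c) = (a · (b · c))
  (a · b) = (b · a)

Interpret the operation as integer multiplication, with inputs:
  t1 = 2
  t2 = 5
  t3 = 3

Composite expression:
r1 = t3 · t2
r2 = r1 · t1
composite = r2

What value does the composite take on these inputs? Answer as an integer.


30

(t3 · t2) = 15
((t3 · t2) · t1) = 30


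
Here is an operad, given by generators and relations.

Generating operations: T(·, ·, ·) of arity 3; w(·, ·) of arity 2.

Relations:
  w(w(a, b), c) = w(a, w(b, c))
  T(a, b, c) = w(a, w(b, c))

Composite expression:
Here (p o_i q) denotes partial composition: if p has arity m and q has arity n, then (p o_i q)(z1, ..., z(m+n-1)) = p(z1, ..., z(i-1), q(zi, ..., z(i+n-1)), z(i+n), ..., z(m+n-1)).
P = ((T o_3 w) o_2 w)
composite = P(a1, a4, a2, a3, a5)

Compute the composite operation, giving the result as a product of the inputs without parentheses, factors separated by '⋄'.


Key point: T is associative — brackets drop, the a-order remains.
w(a4, a2) linearizes to a4 ⋄ a2
w(a3, a5) linearizes to a3 ⋄ a5
T(a1, w(a4, a2), w(a3, a5)) linearizes to a1 ⋄ a4 ⋄ a2 ⋄ a3 ⋄ a5

a1 ⋄ a4 ⋄ a2 ⋄ a3 ⋄ a5


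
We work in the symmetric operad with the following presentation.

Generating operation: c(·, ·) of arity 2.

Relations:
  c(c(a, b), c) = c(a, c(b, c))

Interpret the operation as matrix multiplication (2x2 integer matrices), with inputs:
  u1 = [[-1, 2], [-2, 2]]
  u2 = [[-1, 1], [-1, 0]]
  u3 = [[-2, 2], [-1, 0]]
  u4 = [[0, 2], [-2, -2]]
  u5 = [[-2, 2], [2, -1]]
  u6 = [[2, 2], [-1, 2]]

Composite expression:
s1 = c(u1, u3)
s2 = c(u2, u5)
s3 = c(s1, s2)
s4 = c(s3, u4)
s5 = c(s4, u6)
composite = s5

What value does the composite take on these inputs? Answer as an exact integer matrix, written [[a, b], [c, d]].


[[0, -48], [-4, -16]]

c(u1, u3) = [[0, -2], [2, -4]]
c(u2, u5) = [[4, -3], [2, -2]]
c(c(u1, u3), c(u2, u5)) = [[-4, 4], [0, 2]]
c(c(c(u1, u3), c(u2, u5)), u4) = [[-8, -16], [-4, -4]]
c(c(c(c(u1, u3), c(u2, u5)), u4), u6) = [[0, -48], [-4, -16]]


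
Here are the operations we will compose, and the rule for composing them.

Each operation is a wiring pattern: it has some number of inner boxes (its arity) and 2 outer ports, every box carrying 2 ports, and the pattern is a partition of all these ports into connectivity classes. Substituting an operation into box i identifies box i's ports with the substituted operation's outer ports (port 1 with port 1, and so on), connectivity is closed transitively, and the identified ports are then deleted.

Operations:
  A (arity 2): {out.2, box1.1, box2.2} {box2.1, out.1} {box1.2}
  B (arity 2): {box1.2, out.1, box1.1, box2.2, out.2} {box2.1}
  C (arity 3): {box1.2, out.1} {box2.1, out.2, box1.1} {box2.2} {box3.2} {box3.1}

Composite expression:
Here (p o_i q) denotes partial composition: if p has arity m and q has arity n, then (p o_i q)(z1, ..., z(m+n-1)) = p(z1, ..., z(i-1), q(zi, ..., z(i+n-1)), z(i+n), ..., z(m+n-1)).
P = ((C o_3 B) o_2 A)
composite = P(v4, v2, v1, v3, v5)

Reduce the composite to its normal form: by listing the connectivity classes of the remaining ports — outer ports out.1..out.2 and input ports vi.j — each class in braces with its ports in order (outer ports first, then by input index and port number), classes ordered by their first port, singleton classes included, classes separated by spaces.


Substituting into C glues patterns; closure does the rest.
through A, on inputs (v2, v1): {out.1, v1.1} {out.2, v1.2, v2.1} {v2.2} (out.j = stage outer ports)
through B, on inputs (v3, v5): {out.1, out.2, v3.1, v3.2, v5.2} {v5.1} (out.j = stage outer ports)
through C, on inputs (v4, v2, v1, v3, v5): {out.1, v4.2} {out.2, v1.1, v4.1} {v1.2, v2.1} {v2.2} {v3.1, v3.2, v5.2} {v5.1} (out.j = stage outer ports)

{out.1, v4.2} {out.2, v1.1, v4.1} {v1.2, v2.1} {v2.2} {v3.1, v3.2, v5.2} {v5.1}


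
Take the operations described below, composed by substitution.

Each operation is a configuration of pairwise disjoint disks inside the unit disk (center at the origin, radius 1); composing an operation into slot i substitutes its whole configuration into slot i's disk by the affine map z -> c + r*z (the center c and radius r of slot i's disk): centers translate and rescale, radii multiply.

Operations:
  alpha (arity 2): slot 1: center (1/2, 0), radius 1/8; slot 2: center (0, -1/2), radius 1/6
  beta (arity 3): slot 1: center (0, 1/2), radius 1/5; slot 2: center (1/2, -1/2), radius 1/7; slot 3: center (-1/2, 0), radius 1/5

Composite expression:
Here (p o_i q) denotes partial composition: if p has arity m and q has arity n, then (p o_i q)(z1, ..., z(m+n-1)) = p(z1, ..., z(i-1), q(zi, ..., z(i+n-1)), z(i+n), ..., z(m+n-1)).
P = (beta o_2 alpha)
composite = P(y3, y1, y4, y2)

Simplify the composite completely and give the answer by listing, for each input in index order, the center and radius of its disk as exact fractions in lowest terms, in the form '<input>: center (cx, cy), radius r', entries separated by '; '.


Each y-disk chains the slot maps above it in beta; radii multiply.
y3: after 1 affine step, its disk has center (0, 1/2), radius 1/5
y1: after 2 affine steps, its disk has center (4/7, -1/2), radius 1/56
y4: after 2 affine steps, its disk has center (1/2, -4/7), radius 1/42
y2: after 1 affine step, its disk has center (-1/2, 0), radius 1/5

y1: center (4/7, -1/2), radius 1/56; y2: center (-1/2, 0), radius 1/5; y3: center (0, 1/2), radius 1/5; y4: center (1/2, -4/7), radius 1/42


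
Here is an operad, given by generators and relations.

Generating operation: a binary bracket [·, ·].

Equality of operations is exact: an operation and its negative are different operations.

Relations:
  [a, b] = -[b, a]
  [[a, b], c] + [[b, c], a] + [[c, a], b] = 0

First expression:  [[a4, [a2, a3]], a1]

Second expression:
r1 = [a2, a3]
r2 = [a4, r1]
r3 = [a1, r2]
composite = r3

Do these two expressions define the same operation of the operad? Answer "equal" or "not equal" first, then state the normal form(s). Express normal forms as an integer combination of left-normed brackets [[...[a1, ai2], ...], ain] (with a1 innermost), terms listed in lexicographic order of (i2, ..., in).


not equal: they reduce to [[[a1, a2], a3], a4] - [[[a1, a3], a2], a4] - [[[a1, a4], a2], a3] + [[[a1, a4], a3], a2] and -[[[a1, a2], a3], a4] + [[[a1, a3], a2], a4] + [[[a1, a4], a2], a3] - [[[a1, a4], a3], a2]

The first expression, normalized: [[[a1, a2], a3], a4] - [[[a1, a3], a2], a4] - [[[a1, a4], a2], a3] + [[[a1, a4], a3], a2]
The second expression, normalized: -[[[a1, a2], a3], a4] + [[[a1, a3], a2], a4] + [[[a1, a4], a2], a3] - [[[a1, a4], a3], a2]
They disagree, so not equal.


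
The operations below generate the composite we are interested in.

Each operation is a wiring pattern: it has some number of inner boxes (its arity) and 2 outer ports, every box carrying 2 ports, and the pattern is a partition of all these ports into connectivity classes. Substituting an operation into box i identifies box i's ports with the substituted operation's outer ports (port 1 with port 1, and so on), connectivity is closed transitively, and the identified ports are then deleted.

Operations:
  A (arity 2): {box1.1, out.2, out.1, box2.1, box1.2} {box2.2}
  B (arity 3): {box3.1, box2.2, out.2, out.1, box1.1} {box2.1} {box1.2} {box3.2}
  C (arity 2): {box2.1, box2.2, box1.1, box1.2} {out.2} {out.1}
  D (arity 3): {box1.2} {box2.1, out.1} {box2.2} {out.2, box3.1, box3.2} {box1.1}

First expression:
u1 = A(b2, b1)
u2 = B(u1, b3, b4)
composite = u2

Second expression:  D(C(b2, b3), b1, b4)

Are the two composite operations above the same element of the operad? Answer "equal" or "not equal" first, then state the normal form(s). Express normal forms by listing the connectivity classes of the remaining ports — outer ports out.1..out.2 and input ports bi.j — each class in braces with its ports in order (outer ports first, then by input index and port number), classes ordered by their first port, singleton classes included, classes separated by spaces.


not equal; first: {out.1, out.2, b1.1, b2.1, b2.2, b3.2, b4.1} {b1.2} {b3.1} {b4.2}; second: {out.1, b1.1} {out.2, b4.1, b4.2} {b1.2} {b2.1, b2.2, b3.1, b3.2}

The first expression, normalized: {out.1, out.2, b1.1, b2.1, b2.2, b3.2, b4.1} {b1.2} {b3.1} {b4.2}
The second expression, normalized: {out.1, b1.1} {out.2, b4.1, b4.2} {b1.2} {b2.1, b2.2, b3.1, b3.2}
The normal forms differ: not equal.


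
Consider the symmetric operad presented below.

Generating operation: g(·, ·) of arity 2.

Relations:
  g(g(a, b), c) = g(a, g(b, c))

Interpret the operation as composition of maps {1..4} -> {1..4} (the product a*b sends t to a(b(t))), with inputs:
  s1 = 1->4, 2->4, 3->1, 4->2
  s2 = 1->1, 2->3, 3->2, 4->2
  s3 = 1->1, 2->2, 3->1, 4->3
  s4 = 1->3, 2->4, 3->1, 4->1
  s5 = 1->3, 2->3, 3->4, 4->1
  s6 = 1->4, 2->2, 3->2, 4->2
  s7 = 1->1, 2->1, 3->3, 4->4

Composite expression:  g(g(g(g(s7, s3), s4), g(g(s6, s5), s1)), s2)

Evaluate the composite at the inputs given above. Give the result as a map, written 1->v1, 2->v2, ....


1->1, 2->3, 3->1, 4->1

g(s7, s3) = 1->1, 2->1, 3->1, 4->3
g(g(s7, s3), s4) = 1->1, 2->3, 3->1, 4->1
g(s6, s5) = 1->2, 2->2, 3->2, 4->4
g(g(s6, s5), s1) = 1->4, 2->4, 3->2, 4->2
g(g(g(s7, s3), s4), g(g(s6, s5), s1)) = 1->1, 2->1, 3->3, 4->3
g(g(g(g(s7, s3), s4), g(g(s6, s5), s1)), s2) = 1->1, 2->3, 3->1, 4->1


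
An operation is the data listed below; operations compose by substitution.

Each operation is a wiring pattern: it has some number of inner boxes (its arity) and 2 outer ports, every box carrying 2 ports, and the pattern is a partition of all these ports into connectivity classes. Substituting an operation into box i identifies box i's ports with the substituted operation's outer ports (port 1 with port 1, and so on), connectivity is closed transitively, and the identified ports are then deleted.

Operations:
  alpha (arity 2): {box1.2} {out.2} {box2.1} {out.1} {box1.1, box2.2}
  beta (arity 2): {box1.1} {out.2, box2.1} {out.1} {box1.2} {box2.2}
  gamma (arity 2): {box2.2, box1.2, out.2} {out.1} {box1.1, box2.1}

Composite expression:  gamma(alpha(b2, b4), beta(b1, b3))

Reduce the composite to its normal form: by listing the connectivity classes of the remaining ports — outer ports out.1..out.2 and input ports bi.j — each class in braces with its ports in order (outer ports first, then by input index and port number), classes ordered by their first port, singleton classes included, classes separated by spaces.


Two ports join when wires chain via gamma-identified ports.
alpha over (b2, b4) gives {out.1} {out.2} {b2.1, b4.2} {b2.2} {b4.1}, out.j being that stage's outer ports
beta over (b1, b3) gives {out.1} {out.2, b3.1} {b1.1} {b1.2} {b3.2}, out.j being that stage's outer ports
gamma over (b2, b4, b1, b3) gives {out.1} {out.2, b3.1} {b1.1} {b1.2} {b2.1, b4.2} {b2.2} {b3.2} {b4.1}, out.j being that stage's outer ports

{out.1} {out.2, b3.1} {b1.1} {b1.2} {b2.1, b4.2} {b2.2} {b3.2} {b4.1}


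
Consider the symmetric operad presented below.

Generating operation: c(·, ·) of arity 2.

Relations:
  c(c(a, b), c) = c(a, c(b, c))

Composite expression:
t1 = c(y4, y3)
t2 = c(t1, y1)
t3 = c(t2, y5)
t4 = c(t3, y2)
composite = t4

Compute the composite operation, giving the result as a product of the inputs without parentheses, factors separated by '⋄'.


y4 ⋄ y3 ⋄ y1 ⋄ y5 ⋄ y2

All parenthesizations of c agree; list the y-inputs left to right.
c(y4, y3) unparenthesizes to y4 ⋄ y3
c(c(y4, y3), y1) unparenthesizes to y4 ⋄ y3 ⋄ y1
c(c(c(y4, y3), y1), y5) unparenthesizes to y4 ⋄ y3 ⋄ y1 ⋄ y5
c(c(c(c(y4, y3), y1), y5), y2) unparenthesizes to y4 ⋄ y3 ⋄ y1 ⋄ y5 ⋄ y2


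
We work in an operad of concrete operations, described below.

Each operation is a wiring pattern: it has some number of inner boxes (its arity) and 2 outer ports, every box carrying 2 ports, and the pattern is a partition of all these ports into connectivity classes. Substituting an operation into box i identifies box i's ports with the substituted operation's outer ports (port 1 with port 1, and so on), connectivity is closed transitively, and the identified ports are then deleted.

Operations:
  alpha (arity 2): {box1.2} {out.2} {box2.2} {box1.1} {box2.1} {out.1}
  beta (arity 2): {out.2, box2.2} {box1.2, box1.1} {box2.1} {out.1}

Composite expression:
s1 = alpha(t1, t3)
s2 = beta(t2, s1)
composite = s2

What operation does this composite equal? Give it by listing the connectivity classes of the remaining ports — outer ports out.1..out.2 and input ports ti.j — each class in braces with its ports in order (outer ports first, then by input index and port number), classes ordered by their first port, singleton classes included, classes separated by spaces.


Two ports join when wires chain via beta-identified ports.
after alpha, the pattern on (t1, t3) reads {out.1} {out.2} {t1.1} {t1.2} {t3.1} {t3.2} (out.j = its outer ports)
after beta, the pattern on (t2, t1, t3) reads {out.1} {out.2} {t1.1} {t1.2} {t2.1, t2.2} {t3.1} {t3.2} (out.j = its outer ports)

{out.1} {out.2} {t1.1} {t1.2} {t2.1, t2.2} {t3.1} {t3.2}


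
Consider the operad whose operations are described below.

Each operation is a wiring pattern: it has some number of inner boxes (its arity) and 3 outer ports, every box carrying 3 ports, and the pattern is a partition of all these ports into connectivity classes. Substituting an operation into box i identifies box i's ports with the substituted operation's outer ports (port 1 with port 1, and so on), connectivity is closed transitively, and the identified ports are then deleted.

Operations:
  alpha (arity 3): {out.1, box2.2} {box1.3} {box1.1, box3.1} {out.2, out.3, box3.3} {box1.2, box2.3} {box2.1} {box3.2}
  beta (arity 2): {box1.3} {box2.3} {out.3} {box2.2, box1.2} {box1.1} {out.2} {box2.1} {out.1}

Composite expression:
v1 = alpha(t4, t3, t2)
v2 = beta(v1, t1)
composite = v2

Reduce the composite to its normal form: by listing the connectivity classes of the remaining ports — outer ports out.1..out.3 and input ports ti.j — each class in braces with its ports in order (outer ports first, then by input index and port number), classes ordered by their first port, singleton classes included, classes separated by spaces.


{out.1} {out.2} {out.3} {t1.1} {t1.2, t2.3} {t1.3} {t2.1, t4.1} {t2.2} {t3.1} {t3.2} {t3.3, t4.2} {t4.3}

Treat the ports identified at beta as solder joints: merge, then drop.
composing alpha on (t4, t3, t2), with out.j its own outer ports: {out.1, t3.2} {out.2, out.3, t2.3} {t2.1, t4.1} {t2.2} {t3.1} {t3.3, t4.2} {t4.3}
composing beta on (t4, t3, t2, t1), with out.j its own outer ports: {out.1} {out.2} {out.3} {t1.1} {t1.2, t2.3} {t1.3} {t2.1, t4.1} {t2.2} {t3.1} {t3.2} {t3.3, t4.2} {t4.3}


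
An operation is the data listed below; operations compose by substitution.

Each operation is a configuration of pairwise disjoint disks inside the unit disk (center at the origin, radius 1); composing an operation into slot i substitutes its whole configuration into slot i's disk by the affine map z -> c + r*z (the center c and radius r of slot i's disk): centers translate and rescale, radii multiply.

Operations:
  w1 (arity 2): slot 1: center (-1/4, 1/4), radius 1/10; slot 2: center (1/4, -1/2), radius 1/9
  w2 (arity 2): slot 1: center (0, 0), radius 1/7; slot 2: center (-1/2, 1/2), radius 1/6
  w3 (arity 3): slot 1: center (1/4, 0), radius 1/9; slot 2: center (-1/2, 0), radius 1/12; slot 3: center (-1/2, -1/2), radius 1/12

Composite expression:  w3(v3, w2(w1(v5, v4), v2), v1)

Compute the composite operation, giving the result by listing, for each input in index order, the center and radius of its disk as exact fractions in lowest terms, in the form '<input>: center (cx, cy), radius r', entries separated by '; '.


Nesting under w3 composes maps z -> c + r*z down each v-path.
tracing v3 down its 1-map path: center (1/4, 0), radius 1/9
tracing v5 down its 3-map path: center (-169/336, 1/336), radius 1/840
tracing v4 down its 3-map path: center (-167/336, -1/168), radius 1/756
tracing v2 down its 2-map path: center (-13/24, 1/24), radius 1/72
tracing v1 down its 1-map path: center (-1/2, -1/2), radius 1/12

v1: center (-1/2, -1/2), radius 1/12; v2: center (-13/24, 1/24), radius 1/72; v3: center (1/4, 0), radius 1/9; v4: center (-167/336, -1/168), radius 1/756; v5: center (-169/336, 1/336), radius 1/840


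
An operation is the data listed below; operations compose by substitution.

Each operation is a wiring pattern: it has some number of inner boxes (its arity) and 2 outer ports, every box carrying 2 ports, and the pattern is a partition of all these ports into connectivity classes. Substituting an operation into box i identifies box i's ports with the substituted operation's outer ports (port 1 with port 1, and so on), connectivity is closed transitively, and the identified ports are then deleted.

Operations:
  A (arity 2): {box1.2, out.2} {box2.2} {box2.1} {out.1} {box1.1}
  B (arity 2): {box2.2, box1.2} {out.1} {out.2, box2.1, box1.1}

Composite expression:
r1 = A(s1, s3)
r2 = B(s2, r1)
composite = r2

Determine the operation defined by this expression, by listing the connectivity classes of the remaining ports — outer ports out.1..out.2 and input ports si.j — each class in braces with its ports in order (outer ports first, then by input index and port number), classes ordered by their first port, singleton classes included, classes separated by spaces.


{out.1} {out.2, s2.1} {s1.1} {s1.2, s2.2} {s3.1} {s3.2}


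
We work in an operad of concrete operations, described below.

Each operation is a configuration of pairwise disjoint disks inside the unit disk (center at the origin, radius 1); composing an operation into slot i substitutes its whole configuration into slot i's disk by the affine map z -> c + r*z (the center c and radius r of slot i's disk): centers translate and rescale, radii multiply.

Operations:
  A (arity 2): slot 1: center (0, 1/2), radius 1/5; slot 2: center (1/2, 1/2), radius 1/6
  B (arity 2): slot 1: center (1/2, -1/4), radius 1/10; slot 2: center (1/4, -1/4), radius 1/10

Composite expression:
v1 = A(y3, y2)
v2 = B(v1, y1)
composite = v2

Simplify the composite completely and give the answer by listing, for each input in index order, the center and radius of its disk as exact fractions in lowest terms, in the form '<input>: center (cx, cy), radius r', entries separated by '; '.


y1: center (1/4, -1/4), radius 1/10; y2: center (11/20, -1/5), radius 1/60; y3: center (1/2, -1/5), radius 1/50

Nesting under B composes maps z -> c + r*z down each y-path.
for y3, the 2-step affine chain lands on center (1/2, -1/5), radius 1/50
for y2, the 2-step affine chain lands on center (11/20, -1/5), radius 1/60
for y1, the 1-step affine chain lands on center (1/4, -1/4), radius 1/10


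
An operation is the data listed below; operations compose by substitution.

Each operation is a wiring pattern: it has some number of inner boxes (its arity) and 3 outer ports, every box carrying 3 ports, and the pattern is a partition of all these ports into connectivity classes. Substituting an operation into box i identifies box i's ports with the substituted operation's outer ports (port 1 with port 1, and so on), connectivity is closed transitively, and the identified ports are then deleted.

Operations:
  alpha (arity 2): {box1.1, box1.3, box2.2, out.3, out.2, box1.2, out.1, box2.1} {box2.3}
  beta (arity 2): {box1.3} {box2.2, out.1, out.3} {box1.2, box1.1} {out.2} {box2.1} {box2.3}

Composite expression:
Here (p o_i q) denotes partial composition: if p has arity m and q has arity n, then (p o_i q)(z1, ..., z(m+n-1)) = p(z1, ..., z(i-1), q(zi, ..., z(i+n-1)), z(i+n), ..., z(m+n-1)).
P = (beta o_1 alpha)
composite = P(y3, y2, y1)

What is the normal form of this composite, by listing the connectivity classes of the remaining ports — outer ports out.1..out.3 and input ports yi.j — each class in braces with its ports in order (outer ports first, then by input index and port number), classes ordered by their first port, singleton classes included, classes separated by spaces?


{out.1, out.3, y1.2} {out.2} {y1.1} {y1.3} {y2.1, y2.2, y3.1, y3.2, y3.3} {y2.3}


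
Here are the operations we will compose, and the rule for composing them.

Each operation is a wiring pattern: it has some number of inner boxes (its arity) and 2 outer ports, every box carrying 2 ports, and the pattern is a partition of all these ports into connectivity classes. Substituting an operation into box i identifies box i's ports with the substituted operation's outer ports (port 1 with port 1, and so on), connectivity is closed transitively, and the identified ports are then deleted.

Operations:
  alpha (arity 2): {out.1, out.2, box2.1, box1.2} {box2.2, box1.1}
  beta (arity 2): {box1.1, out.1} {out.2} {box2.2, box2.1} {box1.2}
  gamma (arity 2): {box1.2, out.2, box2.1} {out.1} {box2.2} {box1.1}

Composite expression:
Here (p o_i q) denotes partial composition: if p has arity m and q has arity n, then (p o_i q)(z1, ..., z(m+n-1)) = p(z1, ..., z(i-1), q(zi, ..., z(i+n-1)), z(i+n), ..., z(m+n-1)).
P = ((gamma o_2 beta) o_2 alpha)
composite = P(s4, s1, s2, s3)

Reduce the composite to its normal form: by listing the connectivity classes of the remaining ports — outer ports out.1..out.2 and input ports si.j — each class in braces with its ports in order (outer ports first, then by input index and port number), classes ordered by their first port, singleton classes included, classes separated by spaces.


Substituting into gamma glues patterns; closure does the rest.
after alpha, the pattern on (s1, s2) reads {out.1, out.2, s1.2, s2.1} {s1.1, s2.2} (out.j = its outer ports)
after beta, the pattern on (s1, s2, s3) reads {out.1, s1.2, s2.1} {out.2} {s1.1, s2.2} {s3.1, s3.2} (out.j = its outer ports)
after gamma, the pattern on (s4, s1, s2, s3) reads {out.1} {out.2, s1.2, s2.1, s4.2} {s1.1, s2.2} {s3.1, s3.2} {s4.1} (out.j = its outer ports)

{out.1} {out.2, s1.2, s2.1, s4.2} {s1.1, s2.2} {s3.1, s3.2} {s4.1}


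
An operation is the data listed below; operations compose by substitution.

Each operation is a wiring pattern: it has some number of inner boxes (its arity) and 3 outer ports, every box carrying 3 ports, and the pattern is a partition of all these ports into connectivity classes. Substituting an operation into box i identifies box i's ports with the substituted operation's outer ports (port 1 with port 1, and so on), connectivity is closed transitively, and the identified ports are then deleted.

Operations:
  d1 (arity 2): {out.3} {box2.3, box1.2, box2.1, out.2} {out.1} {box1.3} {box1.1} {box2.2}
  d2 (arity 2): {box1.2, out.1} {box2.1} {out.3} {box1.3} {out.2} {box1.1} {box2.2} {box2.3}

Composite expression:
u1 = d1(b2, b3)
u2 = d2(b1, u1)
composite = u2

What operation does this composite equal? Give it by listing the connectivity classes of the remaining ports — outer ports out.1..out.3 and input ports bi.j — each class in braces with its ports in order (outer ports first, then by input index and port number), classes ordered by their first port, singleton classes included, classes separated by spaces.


Connectivity passes through glued d2-boundaries; trace each wire chain.
stage d1: inputs (b2, b3), connectivity {out.1} {out.2, b2.2, b3.1, b3.3} {out.3} {b2.1} {b2.3} {b3.2}, out.j its boundary
stage d2: inputs (b1, b2, b3), connectivity {out.1, b1.2} {out.2} {out.3} {b1.1} {b1.3} {b2.1} {b2.2, b3.1, b3.3} {b2.3} {b3.2}, out.j its boundary

{out.1, b1.2} {out.2} {out.3} {b1.1} {b1.3} {b2.1} {b2.2, b3.1, b3.3} {b2.3} {b3.2}


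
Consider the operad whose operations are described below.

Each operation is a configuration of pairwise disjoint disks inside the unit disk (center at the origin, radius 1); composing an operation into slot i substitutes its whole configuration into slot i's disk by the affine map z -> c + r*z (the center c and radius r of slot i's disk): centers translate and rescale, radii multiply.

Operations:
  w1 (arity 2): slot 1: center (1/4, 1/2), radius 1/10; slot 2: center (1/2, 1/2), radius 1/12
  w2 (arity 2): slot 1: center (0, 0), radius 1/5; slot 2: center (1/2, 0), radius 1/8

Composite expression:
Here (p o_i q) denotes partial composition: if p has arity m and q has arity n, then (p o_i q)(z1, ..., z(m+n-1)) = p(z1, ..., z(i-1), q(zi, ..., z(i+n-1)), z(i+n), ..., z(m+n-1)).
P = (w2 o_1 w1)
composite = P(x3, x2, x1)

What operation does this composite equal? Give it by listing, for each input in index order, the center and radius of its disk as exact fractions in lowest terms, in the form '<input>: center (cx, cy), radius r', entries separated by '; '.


Each x-disk chains the slot maps above it in w2; radii multiply.
x3 passes through 2 substitutions, ending at center (1/20, 1/10), radius 1/50
x2 passes through 2 substitutions, ending at center (1/10, 1/10), radius 1/60
x1 passes through 1 substitution, ending at center (1/2, 0), radius 1/8

x1: center (1/2, 0), radius 1/8; x2: center (1/10, 1/10), radius 1/60; x3: center (1/20, 1/10), radius 1/50


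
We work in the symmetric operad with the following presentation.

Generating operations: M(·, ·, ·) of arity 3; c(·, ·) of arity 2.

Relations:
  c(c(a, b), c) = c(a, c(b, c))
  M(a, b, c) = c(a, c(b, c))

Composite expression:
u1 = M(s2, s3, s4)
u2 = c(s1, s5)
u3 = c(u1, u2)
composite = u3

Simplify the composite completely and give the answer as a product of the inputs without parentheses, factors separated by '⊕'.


s2 ⊕ s3 ⊕ s4 ⊕ s1 ⊕ s5

Associativity of c dissolves the nesting; only the s-input order survives.
M(s2, s3, s4) flattens to s2 ⊕ s3 ⊕ s4
c(s1, s5) flattens to s1 ⊕ s5
c(M(s2, s3, s4), c(s1, s5)) flattens to s2 ⊕ s3 ⊕ s4 ⊕ s1 ⊕ s5


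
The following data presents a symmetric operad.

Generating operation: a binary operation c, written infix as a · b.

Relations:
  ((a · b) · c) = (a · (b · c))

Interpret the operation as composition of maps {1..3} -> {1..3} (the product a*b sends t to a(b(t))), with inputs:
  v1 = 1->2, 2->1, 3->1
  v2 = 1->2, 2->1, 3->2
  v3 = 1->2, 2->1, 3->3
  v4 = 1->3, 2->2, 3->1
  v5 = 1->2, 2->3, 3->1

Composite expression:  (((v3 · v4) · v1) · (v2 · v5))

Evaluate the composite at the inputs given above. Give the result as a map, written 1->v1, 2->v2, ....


1->1, 2->3, 3->3


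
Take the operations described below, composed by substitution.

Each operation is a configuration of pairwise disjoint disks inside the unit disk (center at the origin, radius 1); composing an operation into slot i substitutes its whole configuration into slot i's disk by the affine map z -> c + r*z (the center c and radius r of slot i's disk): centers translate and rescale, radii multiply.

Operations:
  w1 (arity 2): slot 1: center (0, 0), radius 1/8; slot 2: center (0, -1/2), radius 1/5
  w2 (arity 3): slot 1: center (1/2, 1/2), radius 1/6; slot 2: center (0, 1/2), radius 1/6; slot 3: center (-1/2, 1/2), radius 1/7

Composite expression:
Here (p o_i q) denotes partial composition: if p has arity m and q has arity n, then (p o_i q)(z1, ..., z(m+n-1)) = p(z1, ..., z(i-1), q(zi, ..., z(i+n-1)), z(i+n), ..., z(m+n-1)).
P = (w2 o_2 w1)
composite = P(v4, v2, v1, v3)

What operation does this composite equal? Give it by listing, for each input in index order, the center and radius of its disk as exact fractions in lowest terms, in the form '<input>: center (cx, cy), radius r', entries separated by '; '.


v1: center (0, 5/12), radius 1/30; v2: center (0, 1/2), radius 1/48; v3: center (-1/2, 1/2), radius 1/7; v4: center (1/2, 1/2), radius 1/6


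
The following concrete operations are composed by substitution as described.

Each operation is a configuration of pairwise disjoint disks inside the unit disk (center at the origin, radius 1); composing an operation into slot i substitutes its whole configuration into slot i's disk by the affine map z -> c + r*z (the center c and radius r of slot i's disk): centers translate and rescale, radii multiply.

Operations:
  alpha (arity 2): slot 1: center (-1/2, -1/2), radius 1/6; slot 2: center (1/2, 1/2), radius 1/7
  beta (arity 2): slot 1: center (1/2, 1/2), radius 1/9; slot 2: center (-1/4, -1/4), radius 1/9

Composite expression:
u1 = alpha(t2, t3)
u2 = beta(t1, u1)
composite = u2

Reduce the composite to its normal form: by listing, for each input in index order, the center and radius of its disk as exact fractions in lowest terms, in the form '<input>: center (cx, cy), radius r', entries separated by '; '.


t1: center (1/2, 1/2), radius 1/9; t2: center (-11/36, -11/36), radius 1/54; t3: center (-7/36, -7/36), radius 1/63


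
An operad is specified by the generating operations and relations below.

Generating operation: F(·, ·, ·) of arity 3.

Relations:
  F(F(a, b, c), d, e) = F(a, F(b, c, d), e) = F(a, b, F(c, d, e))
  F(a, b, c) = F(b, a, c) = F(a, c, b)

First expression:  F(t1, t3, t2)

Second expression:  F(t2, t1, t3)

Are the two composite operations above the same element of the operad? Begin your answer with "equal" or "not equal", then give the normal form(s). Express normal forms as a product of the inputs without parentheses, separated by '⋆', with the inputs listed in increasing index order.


Reducing the first expression gives t1 ⋆ t2 ⋆ t3
Reducing the second expression gives t1 ⋆ t2 ⋆ t3
One common form — equal.

equal; both compose to t1 ⋆ t2 ⋆ t3


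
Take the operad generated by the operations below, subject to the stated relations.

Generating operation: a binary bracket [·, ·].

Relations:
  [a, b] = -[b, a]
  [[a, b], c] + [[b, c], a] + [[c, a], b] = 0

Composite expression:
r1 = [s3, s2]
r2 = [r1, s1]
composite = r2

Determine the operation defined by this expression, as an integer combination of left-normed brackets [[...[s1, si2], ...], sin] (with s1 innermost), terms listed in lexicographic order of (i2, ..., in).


[[s1, s2], s3] - [[s1, s3], s2]

In the tensor algebra, words opening s1 carry the s1-anchored form.
Composite bracket: [[s3, s2], s1]
Full expansion: 4 signed words from ab - ba (2^2 = 4).
Only words starting with s1 matter:
  from s1s2s3, sign +1: term +[[s1, s2], s3]
  from s1s3s2, sign -1: term -[[s1, s3], s2]


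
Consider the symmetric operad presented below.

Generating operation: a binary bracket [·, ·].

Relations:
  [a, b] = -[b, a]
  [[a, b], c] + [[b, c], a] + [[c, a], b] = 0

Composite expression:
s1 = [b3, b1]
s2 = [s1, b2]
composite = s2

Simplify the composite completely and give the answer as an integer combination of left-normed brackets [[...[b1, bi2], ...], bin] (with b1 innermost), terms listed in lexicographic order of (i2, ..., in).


-[[b1, b3], b2]

Skip Jacobi rewriting: expand, keep b1-initial words, read off terms.
Composite bracket: [[b3, b1], b2]
Full expansion: 4 signed words from ab - ba (2^2 = 4).
Coefficients come from the b1-initial words:
  from b1b3b2, sign -1: term -[[b1, b3], b2]


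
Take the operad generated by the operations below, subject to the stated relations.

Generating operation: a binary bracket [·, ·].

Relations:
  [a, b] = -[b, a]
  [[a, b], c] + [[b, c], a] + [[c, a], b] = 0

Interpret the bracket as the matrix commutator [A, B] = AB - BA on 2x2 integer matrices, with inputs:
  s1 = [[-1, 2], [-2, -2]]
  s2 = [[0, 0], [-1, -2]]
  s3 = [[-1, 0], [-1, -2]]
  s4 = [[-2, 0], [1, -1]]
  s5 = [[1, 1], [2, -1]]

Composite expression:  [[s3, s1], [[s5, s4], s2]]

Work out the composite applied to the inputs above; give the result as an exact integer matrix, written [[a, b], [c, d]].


[[-10, -4], [22, 10]]

[s3, s1] = [[2, 2], [1, -2]]
[s5, s4] = [[1, 1], [-4, -1]]
[[s5, s4], s2] = [[-1, -2], [-6, 1]]
[[s3, s1], [[s5, s4], s2]] = [[-10, -4], [22, 10]]


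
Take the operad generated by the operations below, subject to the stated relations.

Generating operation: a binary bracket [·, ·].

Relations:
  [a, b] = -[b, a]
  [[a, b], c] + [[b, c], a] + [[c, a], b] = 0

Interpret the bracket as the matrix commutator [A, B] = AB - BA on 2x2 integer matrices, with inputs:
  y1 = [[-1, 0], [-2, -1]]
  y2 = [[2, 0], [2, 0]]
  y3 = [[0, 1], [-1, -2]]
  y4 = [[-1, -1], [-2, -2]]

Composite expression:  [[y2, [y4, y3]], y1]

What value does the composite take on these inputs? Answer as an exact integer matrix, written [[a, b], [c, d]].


[y4, y3] = [[3, 3], [-3, -3]]
[y2, [y4, y3]] = [[-6, 6], [18, 6]]
[[y2, [y4, y3]], y1] = [[-12, 0], [-24, 12]]

[[-12, 0], [-24, 12]]


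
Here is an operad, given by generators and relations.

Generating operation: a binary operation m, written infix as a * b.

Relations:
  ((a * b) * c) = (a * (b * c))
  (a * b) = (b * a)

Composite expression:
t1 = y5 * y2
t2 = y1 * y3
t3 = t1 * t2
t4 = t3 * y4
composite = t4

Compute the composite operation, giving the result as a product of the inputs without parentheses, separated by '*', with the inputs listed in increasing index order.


y1 * y2 * y3 * y4 * y5

Any arrangement under m is one operation, so sort the y-inputs.
(y5 * y2) unparenthesizes to y5 * y2
(y1 * y3) unparenthesizes to y1 * y3
((y5 * y2) * (y1 * y3)) unparenthesizes to y5 * y2 * y1 * y3
(((y5 * y2) * (y1 * y3)) * y4) unparenthesizes to y5 * y2 * y1 * y3 * y4
reordering the factors by index: y1 * y2 * y3 * y4 * y5


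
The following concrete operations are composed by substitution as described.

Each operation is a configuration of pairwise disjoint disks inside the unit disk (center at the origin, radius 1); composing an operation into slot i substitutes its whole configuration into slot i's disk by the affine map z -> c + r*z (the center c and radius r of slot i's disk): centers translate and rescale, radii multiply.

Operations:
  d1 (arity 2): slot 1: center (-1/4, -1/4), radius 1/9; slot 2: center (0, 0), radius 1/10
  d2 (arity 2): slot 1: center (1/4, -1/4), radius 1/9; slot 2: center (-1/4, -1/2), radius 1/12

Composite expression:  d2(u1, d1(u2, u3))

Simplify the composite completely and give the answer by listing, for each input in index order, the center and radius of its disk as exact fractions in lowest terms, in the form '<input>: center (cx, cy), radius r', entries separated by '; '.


u1: center (1/4, -1/4), radius 1/9; u2: center (-13/48, -25/48), radius 1/108; u3: center (-1/4, -1/2), radius 1/120

Below d2, radii multiply path by path; the u-disk centers shift.
for u1, the 1-step affine chain lands on center (1/4, -1/4), radius 1/9
for u2, the 2-step affine chain lands on center (-13/48, -25/48), radius 1/108
for u3, the 2-step affine chain lands on center (-1/4, -1/2), radius 1/120


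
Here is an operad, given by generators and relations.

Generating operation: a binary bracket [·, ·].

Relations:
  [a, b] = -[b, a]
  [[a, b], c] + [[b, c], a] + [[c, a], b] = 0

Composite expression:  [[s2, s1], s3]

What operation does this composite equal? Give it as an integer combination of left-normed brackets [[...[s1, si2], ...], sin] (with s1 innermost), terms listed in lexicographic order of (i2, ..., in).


-[[s1, s2], s3]


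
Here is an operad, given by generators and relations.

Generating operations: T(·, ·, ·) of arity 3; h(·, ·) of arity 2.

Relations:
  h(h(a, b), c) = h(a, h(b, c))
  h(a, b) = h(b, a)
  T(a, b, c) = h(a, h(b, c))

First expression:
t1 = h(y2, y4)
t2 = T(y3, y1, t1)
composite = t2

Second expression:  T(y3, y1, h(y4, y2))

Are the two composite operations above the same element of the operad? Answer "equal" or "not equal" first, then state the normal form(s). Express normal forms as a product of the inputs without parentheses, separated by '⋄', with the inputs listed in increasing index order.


equal; both compose to y1 ⋄ y2 ⋄ y3 ⋄ y4

The first expression, normalized: y1 ⋄ y2 ⋄ y3 ⋄ y4
The second expression, normalized: y1 ⋄ y2 ⋄ y3 ⋄ y4
Same normal form: equal.


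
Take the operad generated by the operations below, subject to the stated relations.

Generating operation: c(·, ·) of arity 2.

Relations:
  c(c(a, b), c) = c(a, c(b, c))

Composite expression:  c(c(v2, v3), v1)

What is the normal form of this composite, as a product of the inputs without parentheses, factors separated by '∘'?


v2 ∘ v3 ∘ v1

Every regrouping of c is equal, so read the v-inputs in written order.
c(v2, v3) spells out as v2 ∘ v3
c(c(v2, v3), v1) spells out as v2 ∘ v3 ∘ v1


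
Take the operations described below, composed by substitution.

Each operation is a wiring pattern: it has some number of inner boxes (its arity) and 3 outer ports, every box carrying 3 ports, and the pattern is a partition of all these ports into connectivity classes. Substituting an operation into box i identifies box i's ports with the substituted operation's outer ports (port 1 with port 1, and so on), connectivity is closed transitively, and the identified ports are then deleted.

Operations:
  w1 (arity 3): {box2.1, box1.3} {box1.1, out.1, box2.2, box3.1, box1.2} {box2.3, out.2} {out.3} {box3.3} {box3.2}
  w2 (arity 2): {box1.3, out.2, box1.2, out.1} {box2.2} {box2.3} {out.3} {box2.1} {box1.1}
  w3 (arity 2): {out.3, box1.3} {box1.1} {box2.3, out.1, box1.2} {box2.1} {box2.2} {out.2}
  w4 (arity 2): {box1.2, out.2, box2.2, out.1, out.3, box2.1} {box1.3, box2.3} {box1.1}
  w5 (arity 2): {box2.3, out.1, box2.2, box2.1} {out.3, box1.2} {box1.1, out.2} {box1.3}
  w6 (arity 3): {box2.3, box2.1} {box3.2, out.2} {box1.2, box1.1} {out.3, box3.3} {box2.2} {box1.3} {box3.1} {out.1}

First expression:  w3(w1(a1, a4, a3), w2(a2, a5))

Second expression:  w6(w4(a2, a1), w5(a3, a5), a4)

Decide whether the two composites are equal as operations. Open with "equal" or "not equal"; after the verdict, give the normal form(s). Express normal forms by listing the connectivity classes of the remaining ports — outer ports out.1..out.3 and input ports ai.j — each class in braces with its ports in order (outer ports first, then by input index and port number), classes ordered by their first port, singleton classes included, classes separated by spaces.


The first expression, normalized: {out.1, a4.3} {out.2} {out.3} {a1.1, a1.2, a3.1, a4.2} {a1.3, a4.1} {a2.1} {a2.2, a2.3} {a3.2} {a3.3} {a5.1} {a5.2} {a5.3}
The second expression, normalized: {out.1} {out.2, a4.2} {out.3, a4.3} {a1.1, a1.2, a2.2} {a1.3, a2.3} {a2.1} {a3.1} {a3.2, a5.1, a5.2, a5.3} {a3.3} {a4.1}
Different reductions; not equal.

not equal; first: {out.1, a4.3} {out.2} {out.3} {a1.1, a1.2, a3.1, a4.2} {a1.3, a4.1} {a2.1} {a2.2, a2.3} {a3.2} {a3.3} {a5.1} {a5.2} {a5.3}; second: {out.1} {out.2, a4.2} {out.3, a4.3} {a1.1, a1.2, a2.2} {a1.3, a2.3} {a2.1} {a3.1} {a3.2, a5.1, a5.2, a5.3} {a3.3} {a4.1}


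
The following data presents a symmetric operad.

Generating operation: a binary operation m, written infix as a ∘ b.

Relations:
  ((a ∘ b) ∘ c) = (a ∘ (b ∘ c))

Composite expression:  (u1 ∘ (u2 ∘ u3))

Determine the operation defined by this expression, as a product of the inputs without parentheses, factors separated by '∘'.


u1 ∘ u2 ∘ u3

Key point: m is associative — brackets drop, the u-order remains.
(u2 ∘ u3) unparenthesizes to u2 ∘ u3
(u1 ∘ (u2 ∘ u3)) unparenthesizes to u1 ∘ u2 ∘ u3
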